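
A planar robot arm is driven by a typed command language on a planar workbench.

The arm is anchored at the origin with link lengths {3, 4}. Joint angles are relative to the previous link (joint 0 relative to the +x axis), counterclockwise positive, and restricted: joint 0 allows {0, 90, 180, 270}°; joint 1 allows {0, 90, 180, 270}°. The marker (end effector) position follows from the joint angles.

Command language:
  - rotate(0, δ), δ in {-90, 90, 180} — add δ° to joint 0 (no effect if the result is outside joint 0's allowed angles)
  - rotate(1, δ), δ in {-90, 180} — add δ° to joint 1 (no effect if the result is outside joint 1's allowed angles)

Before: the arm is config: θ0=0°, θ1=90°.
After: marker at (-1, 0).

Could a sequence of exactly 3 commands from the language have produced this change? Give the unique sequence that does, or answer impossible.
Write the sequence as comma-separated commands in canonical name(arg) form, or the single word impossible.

rotate(1, -90), rotate(1, -90), rotate(1, -90)

start: config: θ0=0°, θ1=90°
[1] after rotate(1, -90): config: θ0=0°, θ1=0°
[2] after rotate(1, -90): config: θ0=0°, θ1=270°
[3] after rotate(1, -90): config: θ0=0°, θ1=180°
all 125 alternatives checked — unique.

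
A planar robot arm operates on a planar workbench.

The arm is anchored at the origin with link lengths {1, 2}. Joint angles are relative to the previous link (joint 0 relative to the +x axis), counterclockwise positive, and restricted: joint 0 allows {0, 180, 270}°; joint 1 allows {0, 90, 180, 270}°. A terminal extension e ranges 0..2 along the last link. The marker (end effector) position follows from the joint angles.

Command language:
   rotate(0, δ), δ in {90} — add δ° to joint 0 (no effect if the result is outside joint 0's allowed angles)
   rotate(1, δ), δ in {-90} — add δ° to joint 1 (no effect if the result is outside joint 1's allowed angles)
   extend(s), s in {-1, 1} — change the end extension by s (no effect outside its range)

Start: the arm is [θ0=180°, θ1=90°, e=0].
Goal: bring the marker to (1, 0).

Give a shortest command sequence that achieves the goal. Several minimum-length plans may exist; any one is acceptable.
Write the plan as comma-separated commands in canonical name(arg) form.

from: [θ0=180°, θ1=90°, e=0]
[1] after rotate(1, -90): [θ0=180°, θ1=0°, e=0]
[2] after rotate(1, -90): [θ0=180°, θ1=270°, e=0]
[3] after rotate(1, -90): [θ0=180°, θ1=180°, e=0]
minimal: 3 command(s), checked below 3.

rotate(1, -90), rotate(1, -90), rotate(1, -90)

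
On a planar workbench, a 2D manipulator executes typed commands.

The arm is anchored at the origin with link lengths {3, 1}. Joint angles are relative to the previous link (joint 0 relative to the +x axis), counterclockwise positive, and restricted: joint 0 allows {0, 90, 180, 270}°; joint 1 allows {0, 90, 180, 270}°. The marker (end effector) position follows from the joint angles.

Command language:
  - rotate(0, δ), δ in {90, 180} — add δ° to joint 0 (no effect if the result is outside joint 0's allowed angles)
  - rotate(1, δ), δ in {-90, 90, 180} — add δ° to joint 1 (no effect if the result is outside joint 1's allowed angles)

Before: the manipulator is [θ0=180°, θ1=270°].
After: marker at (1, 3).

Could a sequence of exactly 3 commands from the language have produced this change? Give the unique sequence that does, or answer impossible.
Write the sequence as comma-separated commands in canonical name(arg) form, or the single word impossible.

start: [θ0=180°, θ1=270°]
1. rotate(0, 90) → [θ0=270°, θ1=270°]
2. rotate(0, 90) → [θ0=0°, θ1=270°]
3. rotate(0, 90) → [θ0=90°, θ1=270°]
uniquely the one of 125 3-step routes that fits.

rotate(0, 90), rotate(0, 90), rotate(0, 90)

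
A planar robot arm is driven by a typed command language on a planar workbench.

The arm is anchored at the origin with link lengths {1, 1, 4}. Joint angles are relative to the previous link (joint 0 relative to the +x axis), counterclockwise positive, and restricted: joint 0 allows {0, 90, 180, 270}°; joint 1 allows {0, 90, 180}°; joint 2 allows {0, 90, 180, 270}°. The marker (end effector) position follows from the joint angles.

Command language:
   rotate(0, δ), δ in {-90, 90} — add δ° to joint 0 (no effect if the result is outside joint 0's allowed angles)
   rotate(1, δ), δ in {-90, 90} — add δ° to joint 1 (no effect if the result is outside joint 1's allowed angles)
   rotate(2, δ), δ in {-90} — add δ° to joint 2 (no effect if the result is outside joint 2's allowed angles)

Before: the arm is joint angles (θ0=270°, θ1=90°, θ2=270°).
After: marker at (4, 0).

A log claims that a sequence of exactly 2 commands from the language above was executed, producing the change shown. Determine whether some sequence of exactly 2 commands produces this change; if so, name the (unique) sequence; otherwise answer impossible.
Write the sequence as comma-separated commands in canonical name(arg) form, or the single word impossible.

begin: joint angles (θ0=270°, θ1=90°, θ2=270°)
1. rotate(1, 90) → joint angles (θ0=270°, θ1=180°, θ2=270°)
2. rotate(1, 90) → joint angles (θ0=270°, θ1=180°, θ2=270°)
uniquely the one of 25 2-step routes that fits.

rotate(1, 90), rotate(1, 90)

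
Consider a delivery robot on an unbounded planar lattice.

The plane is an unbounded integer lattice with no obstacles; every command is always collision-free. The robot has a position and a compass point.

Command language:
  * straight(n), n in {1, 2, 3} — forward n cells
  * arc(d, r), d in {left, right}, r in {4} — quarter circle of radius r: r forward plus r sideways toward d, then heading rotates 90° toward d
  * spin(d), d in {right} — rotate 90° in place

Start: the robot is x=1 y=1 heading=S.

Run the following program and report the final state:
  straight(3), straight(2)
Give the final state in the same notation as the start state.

x=1 y=-4 heading=S

t0: x=1 y=1 heading=S
[1] after straight(3): x=1 y=-2 heading=S
[2] after straight(2): x=1 y=-4 heading=S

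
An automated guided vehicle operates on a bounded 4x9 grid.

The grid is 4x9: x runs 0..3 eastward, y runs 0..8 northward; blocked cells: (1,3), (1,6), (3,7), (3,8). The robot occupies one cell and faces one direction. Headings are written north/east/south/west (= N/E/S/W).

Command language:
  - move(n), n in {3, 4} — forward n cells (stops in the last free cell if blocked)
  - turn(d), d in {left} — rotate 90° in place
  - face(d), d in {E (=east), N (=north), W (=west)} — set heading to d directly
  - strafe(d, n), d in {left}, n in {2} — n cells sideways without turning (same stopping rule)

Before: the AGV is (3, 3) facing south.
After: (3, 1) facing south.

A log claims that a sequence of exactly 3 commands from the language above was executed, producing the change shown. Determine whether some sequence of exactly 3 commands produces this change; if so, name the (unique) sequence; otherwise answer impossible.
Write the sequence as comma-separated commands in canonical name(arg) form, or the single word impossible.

key: still facing S at the end — net rotation zero over 3 steps
from: (3, 3) facing south
t=1 face(W) ⇒ (3, 3) facing west
t=2 strafe(left, 2) ⇒ (3, 1) facing west
t=3 turn(left) ⇒ (3, 1) facing south
all 343 alternatives checked — unique.

face(W), strafe(left, 2), turn(left)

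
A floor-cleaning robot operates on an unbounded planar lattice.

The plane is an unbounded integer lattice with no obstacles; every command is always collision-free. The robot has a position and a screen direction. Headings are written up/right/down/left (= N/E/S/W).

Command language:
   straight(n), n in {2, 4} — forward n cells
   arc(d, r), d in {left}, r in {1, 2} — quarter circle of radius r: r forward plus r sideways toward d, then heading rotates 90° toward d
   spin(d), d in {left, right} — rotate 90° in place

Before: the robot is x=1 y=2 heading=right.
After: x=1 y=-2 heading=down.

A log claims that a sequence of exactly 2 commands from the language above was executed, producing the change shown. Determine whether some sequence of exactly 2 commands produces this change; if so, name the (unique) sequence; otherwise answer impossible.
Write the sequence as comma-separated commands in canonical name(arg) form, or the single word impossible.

spin(right), straight(4)

key: running straight(4) before spin(right) would end elsewhere — order is forced
initial: x=1 y=2 heading=right
[1] after spin(right): x=1 y=2 heading=down
[2] after straight(4): x=1 y=-2 heading=down
all 36 alternatives checked — unique.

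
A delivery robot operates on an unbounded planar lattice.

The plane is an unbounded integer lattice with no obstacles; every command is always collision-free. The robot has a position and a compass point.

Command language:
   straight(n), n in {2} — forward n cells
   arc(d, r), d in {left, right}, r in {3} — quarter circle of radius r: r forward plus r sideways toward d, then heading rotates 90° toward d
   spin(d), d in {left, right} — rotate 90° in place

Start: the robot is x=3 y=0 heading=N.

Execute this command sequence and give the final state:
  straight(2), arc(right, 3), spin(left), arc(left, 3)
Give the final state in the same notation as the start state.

t0: x=3 y=0 heading=N
1. straight(2) → x=3 y=2 heading=N
2. arc(right, 3) → x=6 y=5 heading=E
3. spin(left) → x=6 y=5 heading=N
4. arc(left, 3) → x=3 y=8 heading=W

x=3 y=8 heading=W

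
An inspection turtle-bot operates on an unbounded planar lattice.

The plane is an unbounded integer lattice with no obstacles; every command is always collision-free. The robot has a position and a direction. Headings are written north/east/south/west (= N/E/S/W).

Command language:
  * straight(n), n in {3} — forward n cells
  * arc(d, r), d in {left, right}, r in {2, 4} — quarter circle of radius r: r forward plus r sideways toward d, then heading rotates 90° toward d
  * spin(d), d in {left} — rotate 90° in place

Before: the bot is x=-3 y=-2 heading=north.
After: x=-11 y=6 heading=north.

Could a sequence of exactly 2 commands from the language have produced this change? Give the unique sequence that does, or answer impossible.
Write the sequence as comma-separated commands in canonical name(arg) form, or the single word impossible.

arc(left, 4), arc(right, 4)

key: still facing N at the end — net rotation zero over 2 steps
from: x=-3 y=-2 heading=north
step 1 (arc(left, 4)): x=-7 y=2 heading=west
step 2 (arc(right, 4)): x=-11 y=6 heading=north
no other 2-command option fits: unique.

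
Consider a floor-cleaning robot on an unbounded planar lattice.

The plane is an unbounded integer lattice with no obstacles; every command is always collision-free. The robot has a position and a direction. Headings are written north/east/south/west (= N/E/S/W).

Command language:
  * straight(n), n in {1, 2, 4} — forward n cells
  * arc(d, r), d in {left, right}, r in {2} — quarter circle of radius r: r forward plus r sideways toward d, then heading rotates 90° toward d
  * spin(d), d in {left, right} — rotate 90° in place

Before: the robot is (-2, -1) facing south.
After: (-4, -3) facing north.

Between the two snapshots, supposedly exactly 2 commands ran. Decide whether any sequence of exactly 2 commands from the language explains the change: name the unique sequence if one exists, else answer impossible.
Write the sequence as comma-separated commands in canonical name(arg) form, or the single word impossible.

key: cell and facing (now N) both changed — the 2 commands mix motion and turning
t0: (-2, -1) facing south
[1] after arc(right, 2): (-4, -3) facing west
[2] after spin(right): (-4, -3) facing north
no rival 2-sequence matches.

arc(right, 2), spin(right)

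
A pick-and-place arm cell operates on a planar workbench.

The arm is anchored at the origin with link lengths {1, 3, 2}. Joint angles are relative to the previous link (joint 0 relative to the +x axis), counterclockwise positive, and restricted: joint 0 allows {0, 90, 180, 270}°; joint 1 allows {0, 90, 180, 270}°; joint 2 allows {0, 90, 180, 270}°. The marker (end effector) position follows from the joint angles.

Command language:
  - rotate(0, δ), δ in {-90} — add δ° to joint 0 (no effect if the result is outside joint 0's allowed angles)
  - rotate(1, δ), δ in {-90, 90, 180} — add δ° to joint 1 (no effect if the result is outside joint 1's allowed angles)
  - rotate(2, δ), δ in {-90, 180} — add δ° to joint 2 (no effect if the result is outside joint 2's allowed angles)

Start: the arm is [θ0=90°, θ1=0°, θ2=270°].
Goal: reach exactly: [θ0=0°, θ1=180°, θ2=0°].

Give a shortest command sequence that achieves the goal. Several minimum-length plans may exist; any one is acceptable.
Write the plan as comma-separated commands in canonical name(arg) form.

rotate(2, 180), rotate(1, 180), rotate(2, -90), rotate(0, -90)

t0: [θ0=90°, θ1=0°, θ2=270°]
[1] after rotate(2, 180): [θ0=90°, θ1=0°, θ2=90°]
[2] after rotate(1, 180): [θ0=90°, θ1=180°, θ2=90°]
[3] after rotate(2, -90): [θ0=90°, θ1=180°, θ2=0°]
[4] after rotate(0, -90): [θ0=0°, θ1=180°, θ2=0°]
nothing shorter than 4 reaches the goal.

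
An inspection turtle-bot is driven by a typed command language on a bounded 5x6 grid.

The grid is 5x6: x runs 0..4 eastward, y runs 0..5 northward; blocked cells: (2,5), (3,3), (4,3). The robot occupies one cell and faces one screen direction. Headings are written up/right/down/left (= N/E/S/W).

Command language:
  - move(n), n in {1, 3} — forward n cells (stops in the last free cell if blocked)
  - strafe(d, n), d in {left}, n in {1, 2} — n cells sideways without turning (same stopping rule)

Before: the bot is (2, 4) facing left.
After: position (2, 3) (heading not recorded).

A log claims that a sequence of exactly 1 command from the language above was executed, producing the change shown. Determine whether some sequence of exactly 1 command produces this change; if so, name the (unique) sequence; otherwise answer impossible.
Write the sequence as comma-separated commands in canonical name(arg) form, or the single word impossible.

strafe(left, 1)

t0: (2, 4) facing left
1. strafe(left, 1) → (2, 3) facing left
all 4 alternatives checked — unique.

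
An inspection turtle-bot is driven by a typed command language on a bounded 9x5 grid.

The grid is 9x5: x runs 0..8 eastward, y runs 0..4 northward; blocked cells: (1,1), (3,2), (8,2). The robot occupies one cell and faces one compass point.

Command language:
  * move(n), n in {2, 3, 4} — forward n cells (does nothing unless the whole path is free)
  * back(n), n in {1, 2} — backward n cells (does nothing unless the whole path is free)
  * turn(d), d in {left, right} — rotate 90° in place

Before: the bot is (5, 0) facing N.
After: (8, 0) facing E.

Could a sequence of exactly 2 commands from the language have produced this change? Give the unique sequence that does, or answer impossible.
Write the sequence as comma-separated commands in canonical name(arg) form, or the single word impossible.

turn(right), move(3)

key: cell and facing (now E) both changed — the 2 commands mix motion and turning
from: (5, 0) facing N
step 1 (turn(right)): (5, 0) facing E
step 2 (move(3)): (8, 0) facing E
no rival 2-sequence matches.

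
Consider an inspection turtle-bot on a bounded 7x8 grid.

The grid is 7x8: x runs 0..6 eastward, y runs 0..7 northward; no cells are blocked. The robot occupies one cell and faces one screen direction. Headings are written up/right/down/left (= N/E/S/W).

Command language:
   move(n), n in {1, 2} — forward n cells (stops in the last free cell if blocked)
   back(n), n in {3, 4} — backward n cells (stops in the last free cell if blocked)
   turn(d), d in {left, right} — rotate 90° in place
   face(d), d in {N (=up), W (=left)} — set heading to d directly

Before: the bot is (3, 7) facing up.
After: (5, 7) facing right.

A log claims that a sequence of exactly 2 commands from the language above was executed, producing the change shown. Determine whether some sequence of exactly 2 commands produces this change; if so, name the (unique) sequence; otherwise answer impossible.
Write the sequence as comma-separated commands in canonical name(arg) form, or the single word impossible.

key: cell and facing (now E) both changed — the 2 commands mix motion and turning
begin: (3, 7) facing up
t=1 turn(right) ⇒ (3, 7) facing right
t=2 move(2) ⇒ (5, 7) facing right
uniquely the one of 64 2-step routes that fits.

turn(right), move(2)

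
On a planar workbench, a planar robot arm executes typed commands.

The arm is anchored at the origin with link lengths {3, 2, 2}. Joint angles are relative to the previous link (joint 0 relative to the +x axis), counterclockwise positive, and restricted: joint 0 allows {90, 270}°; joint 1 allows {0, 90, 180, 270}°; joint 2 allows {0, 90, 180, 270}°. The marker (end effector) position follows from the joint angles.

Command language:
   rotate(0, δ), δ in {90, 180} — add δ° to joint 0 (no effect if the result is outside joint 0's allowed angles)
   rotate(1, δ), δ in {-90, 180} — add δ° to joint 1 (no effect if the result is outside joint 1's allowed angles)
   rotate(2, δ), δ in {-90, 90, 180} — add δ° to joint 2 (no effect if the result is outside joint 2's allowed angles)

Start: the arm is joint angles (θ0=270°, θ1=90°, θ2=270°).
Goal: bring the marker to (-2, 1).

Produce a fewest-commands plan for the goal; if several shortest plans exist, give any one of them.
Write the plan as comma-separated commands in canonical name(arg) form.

begin: joint angles (θ0=270°, θ1=90°, θ2=270°)
1. rotate(0, 180) → joint angles (θ0=90°, θ1=90°, θ2=270°)
2. rotate(2, 180) → joint angles (θ0=90°, θ1=90°, θ2=90°)
nothing shorter than 2 reaches the goal.

rotate(0, 180), rotate(2, 180)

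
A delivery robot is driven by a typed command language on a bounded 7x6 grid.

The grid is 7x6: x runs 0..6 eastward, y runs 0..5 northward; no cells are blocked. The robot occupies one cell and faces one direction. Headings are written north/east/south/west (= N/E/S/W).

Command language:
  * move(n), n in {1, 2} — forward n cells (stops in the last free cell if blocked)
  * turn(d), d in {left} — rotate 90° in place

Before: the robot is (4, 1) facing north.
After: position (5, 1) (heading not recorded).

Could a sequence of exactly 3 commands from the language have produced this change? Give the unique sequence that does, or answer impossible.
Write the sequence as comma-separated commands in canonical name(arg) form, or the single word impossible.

no 3-step route produces this change.

impossible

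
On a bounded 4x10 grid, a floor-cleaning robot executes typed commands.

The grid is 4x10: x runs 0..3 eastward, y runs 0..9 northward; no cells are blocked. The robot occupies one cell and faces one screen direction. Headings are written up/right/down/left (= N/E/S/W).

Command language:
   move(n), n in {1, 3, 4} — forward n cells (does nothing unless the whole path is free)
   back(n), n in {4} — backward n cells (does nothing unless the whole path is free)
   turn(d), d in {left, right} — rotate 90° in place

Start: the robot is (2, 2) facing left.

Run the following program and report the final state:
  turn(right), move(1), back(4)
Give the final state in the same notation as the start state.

(2, 3) facing up

start: (2, 2) facing left
[1] after turn(right): (2, 2) facing up
[2] after move(1): (2, 3) facing up
[3] after back(4): (2, 3) facing up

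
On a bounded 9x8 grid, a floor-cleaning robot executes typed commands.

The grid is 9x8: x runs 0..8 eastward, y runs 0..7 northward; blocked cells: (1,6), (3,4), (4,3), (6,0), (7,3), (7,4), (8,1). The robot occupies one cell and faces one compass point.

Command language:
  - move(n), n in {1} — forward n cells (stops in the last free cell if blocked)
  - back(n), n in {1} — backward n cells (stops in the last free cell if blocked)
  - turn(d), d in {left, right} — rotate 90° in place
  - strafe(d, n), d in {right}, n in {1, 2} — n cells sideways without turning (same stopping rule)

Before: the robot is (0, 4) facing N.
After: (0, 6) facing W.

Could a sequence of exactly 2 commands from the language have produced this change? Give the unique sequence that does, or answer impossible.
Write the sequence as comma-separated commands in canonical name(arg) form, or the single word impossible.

turn(left), strafe(right, 2)

key: cell and facing (now W) both changed — the 2 commands mix motion and turning
t0: (0, 4) facing N
[1] after turn(left): (0, 4) facing W
[2] after strafe(right, 2): (0, 6) facing W
no other 2-command option fits: unique.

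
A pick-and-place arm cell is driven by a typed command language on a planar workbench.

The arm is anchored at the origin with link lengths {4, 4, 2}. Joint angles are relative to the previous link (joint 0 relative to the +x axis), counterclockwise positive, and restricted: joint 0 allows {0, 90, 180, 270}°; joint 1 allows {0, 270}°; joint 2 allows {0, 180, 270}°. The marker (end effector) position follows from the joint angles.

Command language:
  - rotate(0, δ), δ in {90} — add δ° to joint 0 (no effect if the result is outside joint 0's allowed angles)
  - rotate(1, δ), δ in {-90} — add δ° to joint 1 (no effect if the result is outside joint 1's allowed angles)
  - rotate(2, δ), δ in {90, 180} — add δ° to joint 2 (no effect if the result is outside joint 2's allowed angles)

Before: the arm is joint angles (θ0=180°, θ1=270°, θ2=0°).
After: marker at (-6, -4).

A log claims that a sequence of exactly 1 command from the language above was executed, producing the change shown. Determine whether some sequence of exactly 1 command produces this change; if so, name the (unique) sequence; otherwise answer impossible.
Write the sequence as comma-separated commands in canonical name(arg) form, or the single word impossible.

rotate(0, 90)

from: joint angles (θ0=180°, θ1=270°, θ2=0°)
[1] after rotate(0, 90): joint angles (θ0=270°, θ1=270°, θ2=0°)
all 4 alternatives checked — unique.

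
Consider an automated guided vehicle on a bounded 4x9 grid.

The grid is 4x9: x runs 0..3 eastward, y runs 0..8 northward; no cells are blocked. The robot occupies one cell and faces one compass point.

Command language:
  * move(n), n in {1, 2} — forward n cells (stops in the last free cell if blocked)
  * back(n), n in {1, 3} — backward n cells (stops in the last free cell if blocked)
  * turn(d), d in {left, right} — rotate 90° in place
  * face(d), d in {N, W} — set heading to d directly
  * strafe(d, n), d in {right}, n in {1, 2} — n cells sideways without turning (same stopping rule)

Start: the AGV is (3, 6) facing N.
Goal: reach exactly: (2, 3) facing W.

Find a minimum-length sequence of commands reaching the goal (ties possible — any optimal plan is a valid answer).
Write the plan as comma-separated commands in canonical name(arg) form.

back(3), turn(left), move(1)

start: (3, 6) facing N
[1] after back(3): (3, 3) facing N
[2] after turn(left): (3, 3) facing W
[3] after move(1): (2, 3) facing W
no 2-step plan works, so 3 is optimal.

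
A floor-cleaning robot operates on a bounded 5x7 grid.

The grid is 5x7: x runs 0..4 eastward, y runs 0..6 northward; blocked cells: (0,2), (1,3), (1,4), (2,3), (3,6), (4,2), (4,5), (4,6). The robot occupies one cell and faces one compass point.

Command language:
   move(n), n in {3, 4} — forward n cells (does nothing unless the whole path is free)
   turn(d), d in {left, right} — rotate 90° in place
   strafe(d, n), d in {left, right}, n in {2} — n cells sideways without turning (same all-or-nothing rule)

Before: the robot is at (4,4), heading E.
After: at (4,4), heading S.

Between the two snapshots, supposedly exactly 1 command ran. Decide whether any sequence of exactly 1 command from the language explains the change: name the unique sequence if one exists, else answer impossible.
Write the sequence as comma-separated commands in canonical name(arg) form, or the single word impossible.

key: (4,4) unchanged — the single command moves nothing
begin: at (4,4), heading E
step 1 (turn(right)): at (4,4), heading S
no other 1-command option fits: unique.

turn(right)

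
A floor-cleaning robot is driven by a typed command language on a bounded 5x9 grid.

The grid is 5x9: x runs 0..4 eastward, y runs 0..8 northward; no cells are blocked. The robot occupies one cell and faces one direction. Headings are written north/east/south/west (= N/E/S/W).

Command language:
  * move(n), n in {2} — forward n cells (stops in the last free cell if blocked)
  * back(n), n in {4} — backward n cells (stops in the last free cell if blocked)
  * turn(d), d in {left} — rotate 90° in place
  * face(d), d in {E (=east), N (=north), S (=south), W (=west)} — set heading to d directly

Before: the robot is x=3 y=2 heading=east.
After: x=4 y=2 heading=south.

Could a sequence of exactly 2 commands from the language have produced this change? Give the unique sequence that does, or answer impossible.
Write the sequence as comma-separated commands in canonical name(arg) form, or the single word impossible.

key: move(2) runs into the grid edge before its full distance
initial: x=3 y=2 heading=east
t=1 move(2) ⇒ x=4 y=2 heading=east
t=2 face(S) ⇒ x=4 y=2 heading=south
no rival 2-sequence matches.

move(2), face(S)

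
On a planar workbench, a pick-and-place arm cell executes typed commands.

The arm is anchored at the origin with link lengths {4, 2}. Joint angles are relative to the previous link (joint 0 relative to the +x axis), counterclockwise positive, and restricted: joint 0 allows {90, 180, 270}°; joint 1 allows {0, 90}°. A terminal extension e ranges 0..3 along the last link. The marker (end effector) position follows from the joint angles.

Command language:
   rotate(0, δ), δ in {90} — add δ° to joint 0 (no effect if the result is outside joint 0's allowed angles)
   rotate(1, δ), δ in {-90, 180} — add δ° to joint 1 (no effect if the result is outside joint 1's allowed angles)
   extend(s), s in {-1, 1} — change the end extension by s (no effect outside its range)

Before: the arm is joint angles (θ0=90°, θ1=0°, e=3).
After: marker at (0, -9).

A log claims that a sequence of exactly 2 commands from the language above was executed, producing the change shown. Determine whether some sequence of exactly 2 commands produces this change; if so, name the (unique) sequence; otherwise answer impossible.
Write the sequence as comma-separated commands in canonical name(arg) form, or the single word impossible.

begin: joint angles (θ0=90°, θ1=0°, e=3)
1. rotate(0, 90) → joint angles (θ0=180°, θ1=0°, e=3)
2. rotate(0, 90) → joint angles (θ0=270°, θ1=0°, e=3)
all 25 alternatives checked — unique.

rotate(0, 90), rotate(0, 90)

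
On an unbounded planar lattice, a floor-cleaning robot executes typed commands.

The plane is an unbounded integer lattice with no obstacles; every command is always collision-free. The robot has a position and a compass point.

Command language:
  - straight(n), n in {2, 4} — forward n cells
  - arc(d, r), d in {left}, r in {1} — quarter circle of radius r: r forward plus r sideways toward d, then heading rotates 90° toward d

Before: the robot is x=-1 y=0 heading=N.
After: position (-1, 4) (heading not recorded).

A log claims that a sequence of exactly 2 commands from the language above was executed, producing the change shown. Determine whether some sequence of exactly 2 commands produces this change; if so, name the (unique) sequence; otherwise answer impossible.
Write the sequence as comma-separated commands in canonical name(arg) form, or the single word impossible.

t0: x=-1 y=0 heading=N
step 1 (straight(2)): x=-1 y=2 heading=N
step 2 (straight(2)): x=-1 y=4 heading=N
no rival 2-sequence matches.

straight(2), straight(2)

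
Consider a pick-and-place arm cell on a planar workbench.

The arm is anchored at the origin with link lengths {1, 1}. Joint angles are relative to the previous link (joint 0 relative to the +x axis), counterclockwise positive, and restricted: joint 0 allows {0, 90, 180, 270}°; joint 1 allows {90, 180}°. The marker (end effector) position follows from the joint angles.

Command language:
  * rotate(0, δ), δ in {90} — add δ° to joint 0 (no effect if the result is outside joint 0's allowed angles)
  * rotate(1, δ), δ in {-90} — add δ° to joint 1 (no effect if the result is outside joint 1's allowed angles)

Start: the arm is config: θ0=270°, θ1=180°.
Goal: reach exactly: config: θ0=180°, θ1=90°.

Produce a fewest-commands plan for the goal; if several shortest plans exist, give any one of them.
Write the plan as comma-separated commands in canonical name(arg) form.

t0: config: θ0=270°, θ1=180°
[1] after rotate(1, -90): config: θ0=270°, θ1=90°
[2] after rotate(0, 90): config: θ0=0°, θ1=90°
[3] after rotate(0, 90): config: θ0=90°, θ1=90°
[4] after rotate(0, 90): config: θ0=180°, θ1=90°
shorter routes all fall short; 4 is best.

rotate(1, -90), rotate(0, 90), rotate(0, 90), rotate(0, 90)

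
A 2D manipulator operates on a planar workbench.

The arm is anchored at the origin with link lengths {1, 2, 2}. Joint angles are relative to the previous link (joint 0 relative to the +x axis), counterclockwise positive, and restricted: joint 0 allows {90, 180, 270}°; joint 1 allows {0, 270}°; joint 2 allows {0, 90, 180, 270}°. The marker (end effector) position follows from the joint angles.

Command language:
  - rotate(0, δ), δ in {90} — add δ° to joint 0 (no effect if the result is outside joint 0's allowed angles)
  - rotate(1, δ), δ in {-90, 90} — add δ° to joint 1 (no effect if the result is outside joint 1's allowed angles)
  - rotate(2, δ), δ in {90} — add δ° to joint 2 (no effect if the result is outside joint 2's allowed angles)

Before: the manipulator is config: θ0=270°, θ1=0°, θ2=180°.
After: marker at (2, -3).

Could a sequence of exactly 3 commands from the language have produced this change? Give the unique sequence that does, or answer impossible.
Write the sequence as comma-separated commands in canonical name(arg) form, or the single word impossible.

rotate(2, 90), rotate(2, 90), rotate(2, 90)

initial: config: θ0=270°, θ1=0°, θ2=180°
step 1 (rotate(2, 90)): config: θ0=270°, θ1=0°, θ2=270°
step 2 (rotate(2, 90)): config: θ0=270°, θ1=0°, θ2=0°
step 3 (rotate(2, 90)): config: θ0=270°, θ1=0°, θ2=90°
no other 3-command option fits: unique.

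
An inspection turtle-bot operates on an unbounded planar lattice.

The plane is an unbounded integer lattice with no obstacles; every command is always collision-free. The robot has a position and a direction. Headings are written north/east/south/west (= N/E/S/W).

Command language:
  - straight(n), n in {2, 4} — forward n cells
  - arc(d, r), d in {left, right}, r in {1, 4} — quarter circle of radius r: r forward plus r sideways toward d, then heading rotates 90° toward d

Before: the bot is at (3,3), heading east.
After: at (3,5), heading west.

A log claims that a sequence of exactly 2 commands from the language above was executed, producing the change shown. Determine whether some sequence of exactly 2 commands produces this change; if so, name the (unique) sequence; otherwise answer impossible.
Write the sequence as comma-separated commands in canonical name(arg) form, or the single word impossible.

arc(left, 1), arc(left, 1)

key: cell and facing (now W) both changed — the 2 commands mix motion and turning
from: at (3,3), heading east
t=1 arc(left, 1) ⇒ at (4,4), heading north
t=2 arc(left, 1) ⇒ at (3,5), heading west
uniquely the one of 36 2-step routes that fits.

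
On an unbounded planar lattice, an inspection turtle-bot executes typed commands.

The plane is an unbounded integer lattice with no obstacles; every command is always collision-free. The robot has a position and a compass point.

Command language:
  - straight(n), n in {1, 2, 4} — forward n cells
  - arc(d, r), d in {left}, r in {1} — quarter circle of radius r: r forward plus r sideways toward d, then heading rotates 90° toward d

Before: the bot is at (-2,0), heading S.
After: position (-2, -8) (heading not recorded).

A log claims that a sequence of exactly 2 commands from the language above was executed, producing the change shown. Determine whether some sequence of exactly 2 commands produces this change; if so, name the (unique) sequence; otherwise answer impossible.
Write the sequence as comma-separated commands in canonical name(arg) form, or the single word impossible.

straight(4), straight(4)

start: at (-2,0), heading S
t=1 straight(4) ⇒ at (-2,-4), heading S
t=2 straight(4) ⇒ at (-2,-8), heading S
all 16 alternatives checked — unique.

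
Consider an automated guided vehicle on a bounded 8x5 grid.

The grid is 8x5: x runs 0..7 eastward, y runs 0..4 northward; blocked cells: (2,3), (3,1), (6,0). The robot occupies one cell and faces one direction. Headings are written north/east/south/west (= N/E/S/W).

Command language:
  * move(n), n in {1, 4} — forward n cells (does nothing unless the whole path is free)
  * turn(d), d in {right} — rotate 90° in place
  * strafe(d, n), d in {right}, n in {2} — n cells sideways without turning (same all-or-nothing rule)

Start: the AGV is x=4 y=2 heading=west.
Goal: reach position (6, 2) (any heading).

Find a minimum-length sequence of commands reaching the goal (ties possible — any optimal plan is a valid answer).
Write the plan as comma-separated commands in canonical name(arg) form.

t0: x=4 y=2 heading=west
step 1 (turn(right)): x=4 y=2 heading=north
step 2 (strafe(right, 2)): x=6 y=2 heading=north
no 1-step plan works, so 2 is optimal.

turn(right), strafe(right, 2)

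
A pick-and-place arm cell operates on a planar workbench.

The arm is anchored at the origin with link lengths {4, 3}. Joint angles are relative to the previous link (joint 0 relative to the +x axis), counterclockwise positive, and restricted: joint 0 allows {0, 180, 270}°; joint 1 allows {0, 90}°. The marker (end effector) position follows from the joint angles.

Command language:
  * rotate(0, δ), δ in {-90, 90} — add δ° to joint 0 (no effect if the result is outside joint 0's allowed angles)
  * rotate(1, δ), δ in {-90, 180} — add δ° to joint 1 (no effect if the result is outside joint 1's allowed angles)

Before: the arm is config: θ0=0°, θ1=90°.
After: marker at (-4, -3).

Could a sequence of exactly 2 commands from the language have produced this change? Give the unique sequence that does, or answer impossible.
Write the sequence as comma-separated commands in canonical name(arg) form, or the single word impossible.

begin: config: θ0=0°, θ1=90°
t=1 rotate(0, -90) ⇒ config: θ0=270°, θ1=90°
t=2 rotate(0, -90) ⇒ config: θ0=180°, θ1=90°
all 16 alternatives checked — unique.

rotate(0, -90), rotate(0, -90)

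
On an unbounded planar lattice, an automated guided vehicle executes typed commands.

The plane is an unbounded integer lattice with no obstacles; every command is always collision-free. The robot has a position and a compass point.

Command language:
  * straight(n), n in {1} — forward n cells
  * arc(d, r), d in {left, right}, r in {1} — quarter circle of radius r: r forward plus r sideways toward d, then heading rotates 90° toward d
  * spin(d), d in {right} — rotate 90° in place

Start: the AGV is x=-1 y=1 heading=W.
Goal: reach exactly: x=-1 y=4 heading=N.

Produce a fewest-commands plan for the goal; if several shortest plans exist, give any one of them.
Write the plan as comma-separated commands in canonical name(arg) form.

initial: x=-1 y=1 heading=W
step 1 (spin(right)): x=-1 y=1 heading=N
step 2 (straight(1)): x=-1 y=2 heading=N
step 3 (straight(1)): x=-1 y=3 heading=N
step 4 (straight(1)): x=-1 y=4 heading=N
no 3-step plan works, so 4 is optimal.

spin(right), straight(1), straight(1), straight(1)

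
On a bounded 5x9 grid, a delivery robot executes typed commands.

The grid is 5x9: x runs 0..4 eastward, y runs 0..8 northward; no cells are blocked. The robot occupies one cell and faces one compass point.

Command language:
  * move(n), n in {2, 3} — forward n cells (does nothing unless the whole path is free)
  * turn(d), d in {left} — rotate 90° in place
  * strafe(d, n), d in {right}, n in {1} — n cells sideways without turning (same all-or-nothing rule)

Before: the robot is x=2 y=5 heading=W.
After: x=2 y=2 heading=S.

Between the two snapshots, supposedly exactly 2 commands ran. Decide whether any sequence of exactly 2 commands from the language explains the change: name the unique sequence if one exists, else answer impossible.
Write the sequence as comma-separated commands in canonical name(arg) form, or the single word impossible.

turn(left), move(3)

key: position moved to (2,2) AND the heading swung to S — translation plus rotation needed
start: x=2 y=5 heading=W
t=1 turn(left) ⇒ x=2 y=5 heading=S
t=2 move(3) ⇒ x=2 y=2 heading=S
no rival 2-sequence matches.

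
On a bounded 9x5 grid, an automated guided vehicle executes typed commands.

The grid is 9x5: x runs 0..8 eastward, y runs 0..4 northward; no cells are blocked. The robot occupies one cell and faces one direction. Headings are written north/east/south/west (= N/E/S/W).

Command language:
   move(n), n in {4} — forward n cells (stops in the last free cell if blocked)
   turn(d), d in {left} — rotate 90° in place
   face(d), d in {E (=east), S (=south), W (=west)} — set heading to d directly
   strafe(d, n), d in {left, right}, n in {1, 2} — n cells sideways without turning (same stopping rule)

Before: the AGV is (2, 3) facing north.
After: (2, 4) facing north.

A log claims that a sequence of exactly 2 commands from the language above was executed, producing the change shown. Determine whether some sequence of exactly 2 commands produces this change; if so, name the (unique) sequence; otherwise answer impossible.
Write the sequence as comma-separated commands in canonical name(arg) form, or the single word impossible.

key: still facing N at the end — nothing in the sequence rotates
start: (2, 3) facing north
step 1 (move(4)): (2, 4) facing north
step 2 (move(4)): (2, 4) facing north
all 81 alternatives checked — unique.

move(4), move(4)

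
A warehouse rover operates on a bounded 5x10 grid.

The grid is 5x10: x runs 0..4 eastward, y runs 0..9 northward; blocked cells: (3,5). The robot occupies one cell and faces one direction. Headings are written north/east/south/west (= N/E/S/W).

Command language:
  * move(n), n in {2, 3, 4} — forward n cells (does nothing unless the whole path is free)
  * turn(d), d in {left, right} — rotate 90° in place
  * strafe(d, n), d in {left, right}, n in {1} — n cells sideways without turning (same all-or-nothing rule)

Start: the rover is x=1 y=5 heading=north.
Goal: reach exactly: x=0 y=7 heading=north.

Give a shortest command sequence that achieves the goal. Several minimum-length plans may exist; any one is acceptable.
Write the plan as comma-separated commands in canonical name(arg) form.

strafe(left, 1), move(2)

initial: x=1 y=5 heading=north
1. strafe(left, 1) → x=0 y=5 heading=north
2. move(2) → x=0 y=7 heading=north
nothing shorter than 2 reaches the goal.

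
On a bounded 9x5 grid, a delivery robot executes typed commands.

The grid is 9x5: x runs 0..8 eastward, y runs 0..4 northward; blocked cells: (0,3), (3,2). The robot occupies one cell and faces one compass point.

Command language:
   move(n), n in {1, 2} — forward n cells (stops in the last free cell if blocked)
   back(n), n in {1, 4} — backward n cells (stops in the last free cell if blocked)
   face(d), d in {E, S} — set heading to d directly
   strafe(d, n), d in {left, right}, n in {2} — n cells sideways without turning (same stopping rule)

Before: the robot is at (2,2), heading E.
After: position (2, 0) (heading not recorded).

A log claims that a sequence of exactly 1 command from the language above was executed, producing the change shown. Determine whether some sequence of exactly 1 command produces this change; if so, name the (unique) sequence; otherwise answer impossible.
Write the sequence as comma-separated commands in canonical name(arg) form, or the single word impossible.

from: at (2,2), heading E
1. strafe(right, 2) → at (2,0), heading E
no other 1-command option fits: unique.

strafe(right, 2)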